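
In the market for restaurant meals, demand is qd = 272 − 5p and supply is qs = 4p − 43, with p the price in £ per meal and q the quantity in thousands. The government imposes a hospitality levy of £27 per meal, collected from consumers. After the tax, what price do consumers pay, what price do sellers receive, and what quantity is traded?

Before the tax: set 272 − 5p = 4p − 43 → p* = £35, q* = 97.
With the tax collected from consumers, demand (in seller-price terms) shifts: qd = 272 − 5(p + 27).
New equilibrium: consumers pay £47, sellers receive £20, q = 37. (Wedge: pb − ps = 27.)
The less price-elastic side of the market bears the larger share of a per-unit tax.

Consumers pay £47; sellers receive £20; quantity = 37.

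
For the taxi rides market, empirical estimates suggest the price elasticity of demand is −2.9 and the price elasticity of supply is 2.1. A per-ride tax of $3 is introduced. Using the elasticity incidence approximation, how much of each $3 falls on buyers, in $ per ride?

Buyers bear ≈ $1.26 per ride.

Incidence ratio: buyers' share ≈ εs / (εs + |εd|) = 2.1 / (2.1 + 2.9) = 0.42.
So buyers bear ≈ 0.42 × $3 = $1.26; sellers bear $1.74.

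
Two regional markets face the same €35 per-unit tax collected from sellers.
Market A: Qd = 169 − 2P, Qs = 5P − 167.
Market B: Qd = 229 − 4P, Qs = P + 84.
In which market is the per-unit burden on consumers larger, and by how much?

Market A, by €18.

Market A: pre-tax P* = €48, Q* = 73; post-tax Q = 23; per-unit burden on consumers = €25.
Market B: pre-tax P* = €29, Q* = 113; post-tax Q = 85; per-unit burden on consumers = €7.
Difference: €25 vs €7 → market A is larger by €18.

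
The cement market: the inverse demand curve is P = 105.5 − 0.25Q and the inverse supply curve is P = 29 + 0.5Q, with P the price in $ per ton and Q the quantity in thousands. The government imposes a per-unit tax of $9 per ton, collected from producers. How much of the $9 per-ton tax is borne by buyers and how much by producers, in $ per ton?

Buyers bear $3 per ton; producers bear $6 per ton.

Rewrite in direct form: Qd = 422 − 4P and Qs = 2P − 58.
Before the tax: set 422 − 4P = 2P − 58 → P* = $80, Q* = 102.
With the tax collected from producers, supply shifts: Qs = 2(P − 9) − 58.
New equilibrium: buyers pay $83, producers receive $74, Q = 90. (Wedge: Pb − Ps = 9.)
Burden on buyers: $3; on producers: $6. (They sum to $9.)
The less price-elastic side of the market bears the larger share of a per-unit tax.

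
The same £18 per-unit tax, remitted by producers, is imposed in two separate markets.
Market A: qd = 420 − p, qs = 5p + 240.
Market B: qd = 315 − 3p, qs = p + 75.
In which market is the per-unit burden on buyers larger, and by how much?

Market A: pre-tax p* = £30, q* = 390; post-tax q = 375; per-unit burden on buyers = £15.
Market B: pre-tax p* = £60, q* = 135; post-tax q = 121.5; per-unit burden on buyers = £4.5.
Difference: £15 vs £4.5 → market A is larger by £10.5.

Market A, by £10.5.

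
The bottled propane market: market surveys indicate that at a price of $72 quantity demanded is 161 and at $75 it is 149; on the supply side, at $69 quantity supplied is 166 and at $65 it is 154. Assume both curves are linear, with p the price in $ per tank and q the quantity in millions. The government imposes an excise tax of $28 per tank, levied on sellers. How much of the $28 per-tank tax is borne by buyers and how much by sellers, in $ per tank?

Demand slope: (149 − 161)/(75 − 72) = -4, so qd = 449 − 4p.
Supply slope: (154 − 166)/(65 − 69) = 3, so qs = 3p − 41.
Without the tax, 449 − 4p = 3p − 41 gives 7p = 490, so p* = $70 and q* = 169.
With the tax collected from sellers, supply shifts: qs = 3(p − 28) − 41.
Solving gives q = 121 with buyers paying $82 and sellers receiving $54 (the $28 wedge).
Burden on buyers: $12; on sellers: $16. (They sum to $28.)

Buyers bear $12 per tank; sellers bear $16 per tank.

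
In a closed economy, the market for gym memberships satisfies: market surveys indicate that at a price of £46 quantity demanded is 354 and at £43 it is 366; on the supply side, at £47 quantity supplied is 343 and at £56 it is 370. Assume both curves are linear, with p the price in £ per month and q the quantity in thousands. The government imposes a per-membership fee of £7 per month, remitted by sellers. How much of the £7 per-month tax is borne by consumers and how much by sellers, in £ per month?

Demand slope: (366 − 354)/(43 − 46) = -4, so qd = 538 − 4p.
Supply slope: (370 − 343)/(56 − 47) = 3, so qs = 3p + 202.
Before the tax: set 538 − 4p = 3p + 202 → p* = £48, q* = 346.
With the tax collected from sellers, supply shifts: qs = 3(p − 7) + 202.
Solving gives q = 334 with consumers paying £51 and sellers receiving £44 (the £7 wedge).
Burden on consumers: £3; on sellers: £4. (They sum to £7.)
The less price-elastic side of the market bears the larger share of a per-unit tax.

Consumers bear £3 per month; sellers bear £4 per month.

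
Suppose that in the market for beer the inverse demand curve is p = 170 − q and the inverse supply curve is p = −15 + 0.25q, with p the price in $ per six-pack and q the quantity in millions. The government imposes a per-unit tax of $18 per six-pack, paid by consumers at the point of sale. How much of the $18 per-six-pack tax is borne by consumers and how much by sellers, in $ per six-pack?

Consumers bear $14.4 per six-pack; sellers bear $3.6 per six-pack.

Inverting to q(p) form: qd = 170 − p; qs = 4p + 60.
Without the tax, 170 − p = 4p + 60 gives 5p = 110, so p* = $22 and q* = 148.
With the tax collected from consumers, demand (in seller-price terms) shifts: qd = 170 − (p + 18).
New equilibrium: consumers pay $36.4, sellers receive $18.4, q = 133.6. (Wedge: pb − ps = 18.)
Burden on consumers: $14.4; on sellers: $3.6. (They sum to $18.)
The less price-elastic side of the market bears the larger share of a per-unit tax.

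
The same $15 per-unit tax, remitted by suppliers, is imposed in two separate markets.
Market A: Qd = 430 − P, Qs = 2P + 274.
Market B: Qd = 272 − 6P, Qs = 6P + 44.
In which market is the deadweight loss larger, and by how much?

Market A: pre-tax P* = $52, Q* = 378; post-tax Q = 368; deadweight loss = $75.
Market B: pre-tax P* = $19, Q* = 158; post-tax Q = 113; deadweight loss = $337.5.
Difference: $75 vs $337.5 → market B is larger by $262.5.

Market B, by $262.5.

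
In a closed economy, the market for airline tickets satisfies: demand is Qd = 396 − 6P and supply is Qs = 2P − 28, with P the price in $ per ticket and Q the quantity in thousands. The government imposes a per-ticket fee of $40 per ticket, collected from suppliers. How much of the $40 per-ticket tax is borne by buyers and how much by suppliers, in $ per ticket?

Without the tax, 396 − 6P = 2P − 28 gives 8P = 424, so P* = $53 and Q* = 78.
With the tax collected from suppliers, supply shifts: Qs = 2(P − 40) − 28.
Solving gives Q = 18 with buyers paying $63 and suppliers receiving $23 (the $40 wedge).
Burden on buyers: $10; on suppliers: $30. (They sum to $40.)

Buyers bear $10 per ticket; suppliers bear $30 per ticket.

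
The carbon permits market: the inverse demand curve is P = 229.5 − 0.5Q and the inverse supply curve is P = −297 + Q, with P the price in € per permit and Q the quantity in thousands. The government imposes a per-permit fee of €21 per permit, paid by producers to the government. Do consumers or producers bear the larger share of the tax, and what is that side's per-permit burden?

Producers bear the larger share: €14 per permit.

Rewrite in direct form: Qd = 459 − 2P and Qs = P + 297.
Without the tax, 459 − 2P = P + 297 gives 3P = 162, so P* = €54 and Q* = 351.
With the tax collected from producers, supply shifts: Qs = (P − 21) + 297.
Solving gives Q = 337 with consumers paying €61 and producers receiving €40 (the €21 wedge).
Per-permit burden: consumers €7, producers €14.
Producers take the larger share because supply is less price-elastic here (demand slope 2 vs supply slope 1).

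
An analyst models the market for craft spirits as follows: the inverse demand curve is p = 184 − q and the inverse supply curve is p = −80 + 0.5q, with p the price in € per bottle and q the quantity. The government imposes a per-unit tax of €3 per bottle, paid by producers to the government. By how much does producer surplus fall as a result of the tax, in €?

Producer surplus falls by €175.

Rewrite in direct form: qd = 184 − p and qs = 2p + 160.
Without the tax, 184 − p = 2p + 160 gives 3p = 24, so p* = €8 and q* = 176.
With the tax collected from producers, supply shifts: qs = 2(p − 3) + 160.
Solving gives q = 174 with consumers paying €10 and producers receiving €7 (the €3 wedge).
ΔPS is the trapezoid between Q = 174 and Q = 176 of height €1: ½ · (176 + 174) · 1 = €175.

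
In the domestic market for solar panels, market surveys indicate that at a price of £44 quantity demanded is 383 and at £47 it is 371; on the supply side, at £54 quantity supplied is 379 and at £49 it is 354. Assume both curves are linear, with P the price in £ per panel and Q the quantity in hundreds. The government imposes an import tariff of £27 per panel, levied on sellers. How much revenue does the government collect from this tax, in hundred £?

Tax revenue = £8073 hundred.

Demand slope: (371 − 383)/(47 − 44) = -4, so Qd = 559 − 4P.
Supply slope: (354 − 379)/(49 − 54) = 5, so Qs = 5P + 109.
Before the tax: set 559 − 4P = 5P + 109 → P* = £50, Q* = 359.
With the tax collected from sellers, supply shifts: Qs = 5(P − 27) + 109.
Solving gives Q = 299 with buyers paying £65 and sellers receiving £38 (the £27 wedge).
Revenue = t · Q = 27 · 299 = £8073.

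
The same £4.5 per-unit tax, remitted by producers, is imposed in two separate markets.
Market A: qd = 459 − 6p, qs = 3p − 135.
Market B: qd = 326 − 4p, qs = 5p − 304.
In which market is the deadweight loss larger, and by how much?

Market A: pre-tax p* = £66, q* = 63; post-tax q = 54; deadweight loss = £20.25.
Market B: pre-tax p* = £70, q* = 46; post-tax q = 36; deadweight loss = £22.5.
Difference: £20.25 vs £22.5 → market B is larger by £2.25.

Market B, by £2.25.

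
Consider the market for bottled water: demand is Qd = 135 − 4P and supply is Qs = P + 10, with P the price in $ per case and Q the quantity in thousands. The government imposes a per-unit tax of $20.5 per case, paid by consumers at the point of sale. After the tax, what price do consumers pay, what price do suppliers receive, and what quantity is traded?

Consumers pay $29.1; suppliers receive $8.6; quantity = 18.6.

Before the tax: set 135 − 4P = P + 10 → P* = $25, Q* = 35.
With the tax collected from consumers, demand (in seller-price terms) shifts: Qd = 135 − 4(P + 20.5).
New equilibrium: consumers pay $29.1, suppliers receive $8.6, Q = 18.6. (Wedge: Pb − Ps = 20.5.)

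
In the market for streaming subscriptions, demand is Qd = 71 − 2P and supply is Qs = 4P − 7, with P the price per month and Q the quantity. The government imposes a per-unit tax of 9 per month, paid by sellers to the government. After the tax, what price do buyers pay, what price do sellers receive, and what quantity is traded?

Buyers pay 19; sellers receive 10; quantity = 33.

Without the tax, 71 − 2P = 4P − 7 gives 6P = 78, so P* = 13 and Q* = 45.
With the tax collected from sellers, supply shifts: Qs = 4(P − 9) − 7.
Solving gives Q = 33 with buyers paying 19 and sellers receiving 10 (the 9 wedge).
The less price-elastic side of the market bears the larger share of a per-unit tax.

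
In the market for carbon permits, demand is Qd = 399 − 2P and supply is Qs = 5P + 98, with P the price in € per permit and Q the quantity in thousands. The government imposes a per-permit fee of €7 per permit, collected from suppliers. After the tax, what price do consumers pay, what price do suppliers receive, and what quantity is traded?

Consumers pay €48; suppliers receive €41; quantity = 303.

Before the tax: set 399 − 2P = 5P + 98 → P* = €43, Q* = 313.
With the tax collected from suppliers, supply shifts: Qs = 5(P − 7) + 98.
Solving gives Q = 303 with consumers paying €48 and suppliers receiving €41 (the €7 wedge).
The less price-elastic side of the market bears the larger share of a per-unit tax.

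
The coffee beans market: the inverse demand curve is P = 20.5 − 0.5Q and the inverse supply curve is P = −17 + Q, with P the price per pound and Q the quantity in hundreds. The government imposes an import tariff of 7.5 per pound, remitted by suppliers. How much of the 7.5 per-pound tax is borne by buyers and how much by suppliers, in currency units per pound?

Buyers bear 2.5 per pound; suppliers bear 5 per pound.

Inverting to Q(P) form: Qd = 41 − 2P; Qs = P + 17.
Before the tax: set 41 − 2P = P + 17 → P* = 8, Q* = 25.
With the tax collected from suppliers, supply shifts: Qs = (P − 7.5) + 17.
Solving gives Q = 20 with buyers paying 10.5 and suppliers receiving 3 (the 7.5 wedge).
Burden on buyers: 2.5; on suppliers: 5. (They sum to 7.5.)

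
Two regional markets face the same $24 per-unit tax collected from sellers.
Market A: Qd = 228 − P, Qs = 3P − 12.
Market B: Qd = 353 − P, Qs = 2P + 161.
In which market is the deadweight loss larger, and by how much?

Market A: pre-tax P* = $60, Q* = 168; post-tax Q = 150; deadweight loss = $216.
Market B: pre-tax P* = $64, Q* = 289; post-tax Q = 273; deadweight loss = $192.
Difference: $216 vs $192 → market A is larger by $24.

Market A, by $24.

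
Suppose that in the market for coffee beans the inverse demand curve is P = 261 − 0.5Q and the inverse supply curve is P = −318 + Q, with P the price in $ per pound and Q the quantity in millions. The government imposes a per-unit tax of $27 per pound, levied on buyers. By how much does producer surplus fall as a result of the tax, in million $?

Producer surplus falls by $6786 million.

Inverting to Q(P) form: Qd = 522 − 2P; Qs = P + 318.
Before the tax: set 522 − 2P = P + 318 → P* = $68, Q* = 386.
With the tax collected from buyers, demand (in seller-price terms) shifts: Qd = 522 − 2(P + 27).
New equilibrium: buyers pay $77, producers receive $50, Q = 368. (Wedge: Pb − Ps = 27.)
ΔPS is the trapezoid between Q = 368 and Q = 386 of height $18: ½ · (386 + 368) · 18 = $6786.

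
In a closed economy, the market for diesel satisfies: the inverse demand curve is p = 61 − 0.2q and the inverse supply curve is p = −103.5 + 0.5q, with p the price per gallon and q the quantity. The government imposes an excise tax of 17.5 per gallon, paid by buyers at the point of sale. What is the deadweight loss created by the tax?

Inverting to q(p) form: qd = 305 − 5p; qs = 2p + 207.
Without the tax, 305 − 5p = 2p + 207 gives 7p = 98, so p* = 14 and q* = 235.
With the tax collected from buyers, demand (in seller-price terms) shifts: qd = 305 − 5(p + 17.5).
New equilibrium: buyers pay 19, suppliers receive 1.5, q = 210. (Wedge: pb − ps = 17.5.)
Quantity falls by |ΔQ| = |235 − 210| = 25.
DWL = ½ · t · |ΔQ| = ½ · 17.5 · 25 = 218.75.

Deadweight loss = 218.75.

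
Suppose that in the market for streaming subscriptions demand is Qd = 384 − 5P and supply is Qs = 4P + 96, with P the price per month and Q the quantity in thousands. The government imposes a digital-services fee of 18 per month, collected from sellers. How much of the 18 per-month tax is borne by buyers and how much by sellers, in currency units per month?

Before the tax: set 384 − 5P = 4P + 96 → P* = 32, Q* = 224.
With the tax collected from sellers, supply shifts: Qs = 4(P − 18) + 96.
Solving gives Q = 184 with buyers paying 40 and sellers receiving 22 (the 18 wedge).
Burden on buyers: 8; on sellers: 10. (They sum to 18.)
The less price-elastic side of the market bears the larger share of a per-unit tax.

Buyers bear 8 per month; sellers bear 10 per month.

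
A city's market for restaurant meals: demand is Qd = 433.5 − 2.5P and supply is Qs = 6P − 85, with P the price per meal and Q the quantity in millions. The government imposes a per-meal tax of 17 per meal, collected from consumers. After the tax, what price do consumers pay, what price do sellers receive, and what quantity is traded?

Before the tax: set 433.5 − 2.5P = 6P − 85 → P* = 61, Q* = 281.
With the tax collected from consumers, demand (in seller-price terms) shifts: Qd = 433.5 − 2.5(P + 17).
Solving gives Q = 251 with consumers paying 73 and sellers receiving 56 (the 17 wedge).
The less price-elastic side of the market bears the larger share of a per-unit tax.

Consumers pay 73; sellers receive 56; quantity = 251.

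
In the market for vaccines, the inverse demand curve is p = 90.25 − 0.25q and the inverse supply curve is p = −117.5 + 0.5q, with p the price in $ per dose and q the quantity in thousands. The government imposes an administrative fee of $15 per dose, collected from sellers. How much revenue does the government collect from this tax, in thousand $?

Inverting to q(p) form: qd = 361 − 4p; qs = 2p + 235.
Before the tax: set 361 − 4p = 2p + 235 → p* = $21, q* = 277.
With the tax collected from sellers, supply shifts: qs = 2(p − 15) + 235.
New equilibrium: consumers pay $26, sellers receive $11, q = 257. (Wedge: pb − ps = 15.)
Revenue = t · Q = 15 · 257 = $3855.

Tax revenue = $3855 thousand.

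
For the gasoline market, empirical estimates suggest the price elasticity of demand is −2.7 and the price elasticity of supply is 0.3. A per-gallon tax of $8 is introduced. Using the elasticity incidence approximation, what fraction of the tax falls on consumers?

Consumers' share ≈ 0.1.

Incidence ratio: consumers' share ≈ εs / (εs + |εd|) = 0.3 / (0.3 + 2.7) = 0.1.
Supply is the less elastic side, so consumers bear the smaller share.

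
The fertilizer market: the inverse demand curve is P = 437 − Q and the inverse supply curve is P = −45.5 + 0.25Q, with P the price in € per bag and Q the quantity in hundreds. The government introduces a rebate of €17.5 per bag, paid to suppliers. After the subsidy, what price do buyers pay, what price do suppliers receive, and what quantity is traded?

Buyers pay €37; suppliers receive €54.5; quantity = 400.

Rewrite in direct form: Qd = 437 − P and Qs = 4P + 182.
Without the subsidy, 437 − P = 4P + 182 gives 5P = 255, so P* = €51 and Q* = 386.
With a per-unit subsidy paid to suppliers, each receives P + 17.5 per unit sold, so supply becomes Qs = 4(P + 17.5) + 182.
Solving gives Q = 400 with buyers paying €37 and suppliers receiving €54.5 (the €17.5 wedge).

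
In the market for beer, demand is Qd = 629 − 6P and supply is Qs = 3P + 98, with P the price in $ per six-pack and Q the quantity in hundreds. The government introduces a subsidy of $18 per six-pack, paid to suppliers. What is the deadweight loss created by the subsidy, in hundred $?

Before the subsidy: set 629 − 6P = 3P + 98 → P* = $59, Q* = 275.
With a per-unit subsidy paid to suppliers, each receives P + 18 per unit sold, so supply becomes Qs = 3(P + 18) + 98.
Solving gives Q = 311 with buyers paying $53 and suppliers receiving $71 (the $18 wedge).
Quantity rises by |ΔQ| = |275 − 311| = 36.
DWL = ½ · t · |ΔQ| = ½ · 18 · 36 = $324.

Deadweight loss = $324 hundred.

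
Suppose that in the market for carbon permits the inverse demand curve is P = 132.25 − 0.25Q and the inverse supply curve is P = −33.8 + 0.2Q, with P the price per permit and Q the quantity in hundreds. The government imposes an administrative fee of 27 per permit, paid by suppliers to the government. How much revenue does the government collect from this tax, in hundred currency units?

Tax revenue = 8343 hundred.

Rewrite in direct form: Qd = 529 − 4P and Qs = 5P + 169.
Without the tax, 529 − 4P = 5P + 169 gives 9P = 360, so P* = 40 and Q* = 369.
With the tax collected from suppliers, supply shifts: Qs = 5(P − 27) + 169.
Solving gives Q = 309 with consumers paying 55 and suppliers receiving 28 (the 27 wedge).
Revenue = t · Q = 27 · 309 = 8343.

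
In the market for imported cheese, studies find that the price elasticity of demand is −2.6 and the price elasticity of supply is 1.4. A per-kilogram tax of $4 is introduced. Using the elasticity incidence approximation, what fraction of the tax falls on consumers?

Incidence ratio: consumers' share ≈ εs / (εs + |εd|) = 1.4 / (1.4 + 2.6) = 0.35.
Supply is the less elastic side, so consumers bear the smaller share.

Consumers' share ≈ 0.35.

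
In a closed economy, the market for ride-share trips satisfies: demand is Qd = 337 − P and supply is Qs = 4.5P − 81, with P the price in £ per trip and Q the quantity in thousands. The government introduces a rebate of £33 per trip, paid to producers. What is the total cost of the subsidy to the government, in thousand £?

Without the subsidy, 337 − P = 4.5P − 81 gives 5.5P = 418, so P* = £76 and Q* = 261.
With a per-unit subsidy paid to producers, each receives P + 33 per unit sold, so supply becomes Qs = 4.5(P + 33) − 81.
New equilibrium: buyers pay £49, producers receive £82, Q = 288. (Wedge: Pb − Ps = −33.)
Outlay = t · Q = 33 · 288 = £9504.

Government outlay = £9504 thousand.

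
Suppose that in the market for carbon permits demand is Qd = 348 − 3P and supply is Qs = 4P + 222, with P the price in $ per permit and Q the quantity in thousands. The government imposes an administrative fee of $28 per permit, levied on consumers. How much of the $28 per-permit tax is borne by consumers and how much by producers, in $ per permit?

Without the tax, 348 − 3P = 4P + 222 gives 7P = 126, so P* = $18 and Q* = 294.
With the tax collected from consumers, demand (in seller-price terms) shifts: Qd = 348 − 3(P + 28).
Solving gives Q = 246 with consumers paying $34 and producers receiving $6 (the $28 wedge).
Burden on consumers: $16; on producers: $12. (They sum to $28.)
The less price-elastic side of the market bears the larger share of a per-unit tax.

Consumers bear $16 per permit; producers bear $12 per permit.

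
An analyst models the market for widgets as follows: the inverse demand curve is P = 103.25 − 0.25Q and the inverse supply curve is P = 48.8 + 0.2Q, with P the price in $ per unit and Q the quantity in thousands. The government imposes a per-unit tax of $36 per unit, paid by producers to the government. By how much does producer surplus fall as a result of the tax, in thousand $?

Producer surplus falls by $1296 thousand.

Rewrite in direct form: Qd = 413 − 4P and Qs = 5P − 244.
Without the tax, 413 − 4P = 5P − 244 gives 9P = 657, so P* = $73 and Q* = 121.
With the tax collected from producers, supply shifts: Qs = 5(P − 36) − 244.
New equilibrium: buyers pay $93, producers receive $57, Q = 41. (Wedge: Pb − Ps = 36.)
ΔPS is the trapezoid between Q = 41 and Q = 121 of height $16: ½ · (121 + 41) · 16 = $1296.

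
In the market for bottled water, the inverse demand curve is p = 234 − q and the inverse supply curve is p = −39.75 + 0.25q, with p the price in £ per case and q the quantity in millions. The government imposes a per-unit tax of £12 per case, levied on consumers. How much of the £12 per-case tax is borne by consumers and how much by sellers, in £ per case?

Consumers bear £9.6 per case; sellers bear £2.4 per case.

Inverting to q(p) form: qd = 234 − p; qs = 4p + 159.
Before the tax: set 234 − p = 4p + 159 → p* = £15, q* = 219.
With the tax collected from consumers, demand (in seller-price terms) shifts: qd = 234 − (p + 12).
New equilibrium: consumers pay £24.6, sellers receive £12.6, q = 209.4. (Wedge: pb − ps = 12.)
Burden on consumers: £9.6; on sellers: £2.4. (They sum to £12.)
The less price-elastic side of the market bears the larger share of a per-unit tax.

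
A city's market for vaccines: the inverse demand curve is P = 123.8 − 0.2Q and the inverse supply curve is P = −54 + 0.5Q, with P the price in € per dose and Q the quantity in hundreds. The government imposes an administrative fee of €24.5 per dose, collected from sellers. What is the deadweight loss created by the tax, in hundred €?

Rewrite in direct form: Qd = 619 − 5P and Qs = 2P + 108.
Without the tax, 619 − 5P = 2P + 108 gives 7P = 511, so P* = €73 and Q* = 254.
With the tax collected from sellers, supply shifts: Qs = 2(P − 24.5) + 108.
Solving gives Q = 219 with buyers paying €80 and sellers receiving €55.5 (the €24.5 wedge).
Quantity falls by |ΔQ| = |254 − 219| = 35.
DWL = ½ · t · |ΔQ| = ½ · 24.5 · 35 = €428.75.

Deadweight loss = €428.75 hundred.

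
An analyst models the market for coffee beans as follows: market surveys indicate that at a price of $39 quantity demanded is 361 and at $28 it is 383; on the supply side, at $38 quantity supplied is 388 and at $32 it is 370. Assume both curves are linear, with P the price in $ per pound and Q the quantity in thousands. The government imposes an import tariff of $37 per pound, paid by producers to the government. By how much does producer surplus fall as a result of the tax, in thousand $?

Demand slope: (383 − 361)/(28 − 39) = -2, so Qd = 439 − 2P.
Supply slope: (370 − 388)/(32 − 38) = 3, so Qs = 3P + 274.
Before the tax: set 439 − 2P = 3P + 274 → P* = $33, Q* = 373.
With the tax collected from producers, supply shifts: Qs = 3(P − 37) + 274.
New equilibrium: consumers pay $55.2, producers receive $18.2, Q = 328.6. (Wedge: Pb − Ps = 37.)
ΔPS is the trapezoid between Q = 328.6 and Q = 373 of height $14.8: ½ · (373 + 328.6) · 14.8 = $5191.84.

Producer surplus falls by $5191.84 thousand.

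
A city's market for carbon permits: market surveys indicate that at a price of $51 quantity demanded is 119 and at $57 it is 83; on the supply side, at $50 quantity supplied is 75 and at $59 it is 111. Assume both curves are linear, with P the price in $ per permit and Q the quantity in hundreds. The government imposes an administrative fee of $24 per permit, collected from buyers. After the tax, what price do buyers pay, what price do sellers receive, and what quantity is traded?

Buyers pay $64.6; sellers receive $40.6; quantity = 37.4.

Demand slope: (83 − 119)/(57 − 51) = -6, so Qd = 425 − 6P.
Supply slope: (111 − 75)/(59 − 50) = 4, so Qs = 4P − 125.
Before the tax: set 425 − 6P = 4P − 125 → P* = $55, Q* = 95.
With the tax collected from buyers, demand (in seller-price terms) shifts: Qd = 425 − 6(P + 24).
New equilibrium: buyers pay $64.6, sellers receive $40.6, Q = 37.4. (Wedge: Pb − Ps = 24.)
The less price-elastic side of the market bears the larger share of a per-unit tax.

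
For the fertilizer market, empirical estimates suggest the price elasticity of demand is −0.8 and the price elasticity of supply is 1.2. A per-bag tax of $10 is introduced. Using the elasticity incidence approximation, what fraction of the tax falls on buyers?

Buyers' share ≈ 0.6.

Incidence ratio: buyers' share ≈ εs / (εs + |εd|) = 1.2 / (1.2 + 0.8) = 0.6.
Supply is the more elastic side, so buyers bear the larger share.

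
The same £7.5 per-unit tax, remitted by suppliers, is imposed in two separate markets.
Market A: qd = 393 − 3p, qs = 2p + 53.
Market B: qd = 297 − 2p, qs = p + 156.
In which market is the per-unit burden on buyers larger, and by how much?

Market A: pre-tax p* = £68, q* = 189; post-tax q = 180; per-unit burden on buyers = £3.
Market B: pre-tax p* = £47, q* = 203; post-tax q = 198; per-unit burden on buyers = £2.5.
Difference: £3 vs £2.5 → market A is larger by £0.5.

Market A, by £0.5.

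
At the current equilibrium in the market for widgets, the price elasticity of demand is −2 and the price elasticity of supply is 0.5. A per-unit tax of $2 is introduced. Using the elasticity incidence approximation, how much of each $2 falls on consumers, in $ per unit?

Consumers bear ≈ $0.4 per unit.

Incidence ratio: consumers' share ≈ εs / (εs + |εd|) = 0.5 / (0.5 + 2) = 0.2.
So consumers bear ≈ 0.2 × $2 = $0.4; sellers bear $1.6.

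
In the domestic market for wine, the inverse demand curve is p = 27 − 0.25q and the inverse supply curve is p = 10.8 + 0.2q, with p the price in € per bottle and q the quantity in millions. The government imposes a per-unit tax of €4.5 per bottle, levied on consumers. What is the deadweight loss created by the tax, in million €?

Rewrite in direct form: qd = 108 − 4p and qs = 5p − 54.
Before the tax: set 108 − 4p = 5p − 54 → p* = €18, q* = 36.
With the tax collected from consumers, demand (in seller-price terms) shifts: qd = 108 − 4(p + 4.5).
New equilibrium: consumers pay €20.5, suppliers receive €16, q = 26. (Wedge: pb − ps = 4.5.)
Quantity falls by |ΔQ| = |36 − 26| = 10.
DWL = ½ · t · |ΔQ| = ½ · 4.5 · 10 = €22.5.

Deadweight loss = €22.5 million.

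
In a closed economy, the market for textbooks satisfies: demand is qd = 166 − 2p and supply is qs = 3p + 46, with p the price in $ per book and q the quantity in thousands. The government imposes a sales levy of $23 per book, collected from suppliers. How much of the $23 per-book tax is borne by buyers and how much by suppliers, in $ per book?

Buyers bear $13.8 per book; suppliers bear $9.2 per book.

Without the tax, 166 − 2p = 3p + 46 gives 5p = 120, so p* = $24 and q* = 118.
With the tax collected from suppliers, supply shifts: qs = 3(p − 23) + 46.
Solving gives q = 90.4 with buyers paying $37.8 and suppliers receiving $14.8 (the $23 wedge).
Burden on buyers: $13.8; on suppliers: $9.2. (They sum to $23.)
The less price-elastic side of the market bears the larger share of a per-unit tax.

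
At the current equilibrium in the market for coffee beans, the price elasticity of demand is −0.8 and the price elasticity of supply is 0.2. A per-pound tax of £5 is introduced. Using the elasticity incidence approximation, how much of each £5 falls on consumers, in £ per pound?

Consumers bear ≈ £1 per pound.

Incidence ratio: consumers' share ≈ εs / (εs + |εd|) = 0.2 / (0.2 + 0.8) = 0.2.
So consumers bear ≈ 0.2 × £5 = £1; sellers bear £4.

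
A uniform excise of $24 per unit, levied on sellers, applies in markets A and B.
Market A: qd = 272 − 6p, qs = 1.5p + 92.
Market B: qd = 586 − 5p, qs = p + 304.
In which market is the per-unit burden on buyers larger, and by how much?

Market A: pre-tax p* = $24, q* = 128; post-tax q = 99.2; per-unit burden on buyers = $4.8.
Market B: pre-tax p* = $47, q* = 351; post-tax q = 331; per-unit burden on buyers = $4.
Difference: $4.8 vs $4 → market A is larger by $0.8.

Market A, by $0.8.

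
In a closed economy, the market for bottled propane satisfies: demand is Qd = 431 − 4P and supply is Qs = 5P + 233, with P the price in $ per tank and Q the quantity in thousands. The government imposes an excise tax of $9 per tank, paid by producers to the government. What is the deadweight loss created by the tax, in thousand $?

Before the tax: set 431 − 4P = 5P + 233 → P* = $22, Q* = 343.
With the tax collected from producers, supply shifts: Qs = 5(P − 9) + 233.
New equilibrium: buyers pay $27, producers receive $18, Q = 323. (Wedge: Pb − Ps = 9.)
Quantity falls by |ΔQ| = |343 − 323| = 20.
DWL = ½ · t · |ΔQ| = ½ · 9 · 20 = $90.

Deadweight loss = $90 thousand.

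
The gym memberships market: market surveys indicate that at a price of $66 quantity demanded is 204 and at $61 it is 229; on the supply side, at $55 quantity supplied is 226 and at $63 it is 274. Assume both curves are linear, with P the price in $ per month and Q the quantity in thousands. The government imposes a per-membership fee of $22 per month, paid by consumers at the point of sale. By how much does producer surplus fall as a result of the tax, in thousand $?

Producer surplus falls by $2140 thousand.

Demand slope: (229 − 204)/(61 − 66) = -5, so Qd = 534 − 5P.
Supply slope: (274 − 226)/(63 − 55) = 6, so Qs = 6P − 104.
Without the tax, 534 − 5P = 6P − 104 gives 11P = 638, so P* = $58 and Q* = 244.
With the tax collected from consumers, demand (in seller-price terms) shifts: Qd = 534 − 5(P + 22).
New equilibrium: consumers pay $70, sellers receive $48, Q = 184. (Wedge: Pb − Ps = 22.)
ΔPS is the trapezoid between Q = 184 and Q = 244 of height $10: ½ · (244 + 184) · 10 = $2140.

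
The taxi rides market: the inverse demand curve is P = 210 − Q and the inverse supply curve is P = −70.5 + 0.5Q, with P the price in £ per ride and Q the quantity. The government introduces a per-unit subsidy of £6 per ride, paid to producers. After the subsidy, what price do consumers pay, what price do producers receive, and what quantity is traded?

Consumers pay £19; producers receive £25; quantity = 191.

Rewrite in direct form: Qd = 210 − P and Qs = 2P + 141.
Before the subsidy: set 210 − P = 2P + 141 → P* = £23, Q* = 187.
With a per-unit subsidy paid to producers, each receives P + 6 per unit sold, so supply becomes Qs = 2(P + 6) + 141.
New equilibrium: consumers pay £19, producers receive £25, Q = 191. (Wedge: Pb − Ps = −6.)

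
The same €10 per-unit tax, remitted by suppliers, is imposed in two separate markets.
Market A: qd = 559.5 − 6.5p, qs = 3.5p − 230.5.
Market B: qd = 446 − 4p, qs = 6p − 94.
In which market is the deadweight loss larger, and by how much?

Market A: pre-tax p* = €79, q* = 46; post-tax q = 23.25; deadweight loss = €113.75.
Market B: pre-tax p* = €54, q* = 230; post-tax q = 206; deadweight loss = €120.
Difference: €113.75 vs €120 → market B is larger by €6.25.

Market B, by €6.25.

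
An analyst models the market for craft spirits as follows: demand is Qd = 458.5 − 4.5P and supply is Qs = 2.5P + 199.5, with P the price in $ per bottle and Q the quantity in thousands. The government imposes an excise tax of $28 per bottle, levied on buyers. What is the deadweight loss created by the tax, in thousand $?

Without the tax, 458.5 − 4.5P = 2.5P + 199.5 gives 7P = 259, so P* = $37 and Q* = 292.
With the tax collected from buyers, demand (in seller-price terms) shifts: Qd = 458.5 − 4.5(P + 28).
Solving gives Q = 247 with buyers paying $47 and suppliers receiving $19 (the $28 wedge).
Quantity falls by |ΔQ| = |292 − 247| = 45.
DWL = ½ · t · |ΔQ| = ½ · 28 · 45 = $630.

Deadweight loss = $630 thousand.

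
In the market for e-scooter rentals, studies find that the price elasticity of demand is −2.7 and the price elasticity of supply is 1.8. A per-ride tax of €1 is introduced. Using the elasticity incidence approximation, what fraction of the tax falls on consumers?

Consumers' share ≈ 0.4.

Incidence ratio: consumers' share ≈ εs / (εs + |εd|) = 1.8 / (1.8 + 2.7) = 0.4.
Supply is the less elastic side, so consumers bear the smaller share.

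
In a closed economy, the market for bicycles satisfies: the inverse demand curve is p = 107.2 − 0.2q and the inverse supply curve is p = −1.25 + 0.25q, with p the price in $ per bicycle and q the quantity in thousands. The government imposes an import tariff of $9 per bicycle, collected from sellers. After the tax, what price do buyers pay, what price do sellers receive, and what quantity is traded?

Buyers pay $63; sellers receive $54; quantity = 221.

Inverting to q(p) form: qd = 536 − 5p; qs = 4p + 5.
Without the tax, 536 − 5p = 4p + 5 gives 9p = 531, so p* = $59 and q* = 241.
With the tax collected from sellers, supply shifts: qs = 4(p − 9) + 5.
New equilibrium: buyers pay $63, sellers receive $54, q = 221. (Wedge: pb − ps = 9.)
The less price-elastic side of the market bears the larger share of a per-unit tax.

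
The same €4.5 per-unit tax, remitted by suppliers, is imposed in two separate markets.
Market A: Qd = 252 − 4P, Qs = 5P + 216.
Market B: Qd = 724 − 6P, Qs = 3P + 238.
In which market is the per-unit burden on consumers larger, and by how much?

Market A: pre-tax P* = €4, Q* = 236; post-tax Q = 226; per-unit burden on consumers = €2.5.
Market B: pre-tax P* = €54, Q* = 400; post-tax Q = 391; per-unit burden on consumers = €1.5.
Difference: €2.5 vs €1.5 → market A is larger by €1.

Market A, by €1.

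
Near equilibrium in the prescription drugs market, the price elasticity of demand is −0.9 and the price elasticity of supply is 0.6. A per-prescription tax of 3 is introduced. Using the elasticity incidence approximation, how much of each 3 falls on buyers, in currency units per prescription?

Buyers bear ≈ 1.2 per prescription.

Incidence ratio: buyers' share ≈ εs / (εs + |εd|) = 0.6 / (0.6 + 0.9) = 0.4.
So buyers bear ≈ 0.4 × 3 = 1.2; sellers bear 1.8.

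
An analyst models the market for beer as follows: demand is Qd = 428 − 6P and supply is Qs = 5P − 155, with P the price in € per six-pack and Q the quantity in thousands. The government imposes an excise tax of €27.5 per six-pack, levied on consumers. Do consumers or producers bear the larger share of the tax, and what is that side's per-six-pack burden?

Producers bear the larger share: €15 per six-pack.

Before the tax: set 428 − 6P = 5P − 155 → P* = €53, Q* = 110.
With the tax collected from consumers, demand (in seller-price terms) shifts: Qd = 428 − 6(P + 27.5).
Solving gives Q = 35 with consumers paying €65.5 and producers receiving €38 (the €27.5 wedge).
Per-six-pack burden: consumers €12.5, producers €15.
Producers take the larger share because supply is less price-elastic here (demand slope 6 vs supply slope 5).
The less price-elastic side of the market bears the larger share of a per-unit tax.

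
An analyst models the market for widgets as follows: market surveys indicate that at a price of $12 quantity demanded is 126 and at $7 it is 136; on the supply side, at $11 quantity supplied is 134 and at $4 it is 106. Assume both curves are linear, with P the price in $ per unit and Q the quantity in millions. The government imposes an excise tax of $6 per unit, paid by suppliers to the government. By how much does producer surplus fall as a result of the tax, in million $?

Producer surplus falls by $252 million.

Demand slope: (136 − 126)/(7 − 12) = -2, so Qd = 150 − 2P.
Supply slope: (106 − 134)/(4 − 11) = 4, so Qs = 4P + 90.
Before the tax: set 150 − 2P = 4P + 90 → P* = $10, Q* = 130.
With the tax collected from suppliers, supply shifts: Qs = 4(P − 6) + 90.
New equilibrium: buyers pay $14, suppliers receive $8, Q = 122. (Wedge: Pb − Ps = 6.)
ΔPS is the trapezoid between Q = 122 and Q = 130 of height $2: ½ · (130 + 122) · 2 = $252.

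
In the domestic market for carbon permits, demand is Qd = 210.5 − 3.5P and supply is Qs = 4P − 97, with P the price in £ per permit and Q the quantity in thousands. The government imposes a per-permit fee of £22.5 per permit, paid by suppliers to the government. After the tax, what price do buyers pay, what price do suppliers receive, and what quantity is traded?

Without the tax, 210.5 − 3.5P = 4P − 97 gives 7.5P = 307.5, so P* = £41 and Q* = 67.
With the tax collected from suppliers, supply shifts: Qs = 4(P − 22.5) − 97.
New equilibrium: buyers pay £53, suppliers receive £30.5, Q = 25. (Wedge: Pb − Ps = 22.5.)
The less price-elastic side of the market bears the larger share of a per-unit tax.

Buyers pay £53; suppliers receive £30.5; quantity = 25.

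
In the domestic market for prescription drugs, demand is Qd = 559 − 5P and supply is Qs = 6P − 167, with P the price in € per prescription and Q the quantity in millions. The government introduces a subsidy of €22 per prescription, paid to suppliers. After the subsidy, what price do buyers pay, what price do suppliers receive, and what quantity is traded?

Before the subsidy: set 559 − 5P = 6P − 167 → P* = €66, Q* = 229.
With a per-unit subsidy paid to suppliers, each receives P + 22 per unit sold, so supply becomes Qs = 6(P + 22) − 167.
Solving gives Q = 289 with buyers paying €54 and suppliers receiving €76 (the €22 wedge).

Buyers pay €54; suppliers receive €76; quantity = 289.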